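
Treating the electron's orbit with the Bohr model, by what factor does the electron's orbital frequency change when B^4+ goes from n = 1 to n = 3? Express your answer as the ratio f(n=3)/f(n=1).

f ∝ Z^2 · n^-3; with Z fixed, f ∝ n^-3.
f(n=3)/f(n=1) = (3/1)^-3 = 1/27

1/27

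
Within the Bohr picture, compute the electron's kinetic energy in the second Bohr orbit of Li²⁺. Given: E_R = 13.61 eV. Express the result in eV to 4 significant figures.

30.62 eV

For a Coulomb orbit the virial theorem gives K = −E_n.
E_n = −E_R·Z²/n², so K = E_R·Z²/n² = 13.61 × 3²/2² = 30.62 eV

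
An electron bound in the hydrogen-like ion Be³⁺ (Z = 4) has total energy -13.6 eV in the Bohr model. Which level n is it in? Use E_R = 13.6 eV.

E_n = −E_R Z²/n² ⇒ n² = E_R Z²/(−E_n) = 13.6 × 4² / 13.6 ≈ 16.00
n = 4

4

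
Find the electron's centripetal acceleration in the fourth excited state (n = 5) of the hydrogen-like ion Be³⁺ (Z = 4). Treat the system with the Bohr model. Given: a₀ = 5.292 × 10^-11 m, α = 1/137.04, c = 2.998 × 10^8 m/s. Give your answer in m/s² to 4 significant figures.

r = n²a₀/Z = 3.308 × 10^-10 m, v = Zαc/n = 1.750 × 10^6 m/s
a = v²/r = (1.750 × 10^6)² / 3.308 × 10^-10 = 9.261 × 10^21 m/s²

9.261 × 10^21 m/s²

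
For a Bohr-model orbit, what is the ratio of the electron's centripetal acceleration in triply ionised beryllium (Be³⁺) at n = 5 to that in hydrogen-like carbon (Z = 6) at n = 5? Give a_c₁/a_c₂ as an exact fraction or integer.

a_c ∝ Z^3 · n^-4
a_c₁/a_c₂ = (4/6)^3 · (5/5)^-4 = 8/27

8/27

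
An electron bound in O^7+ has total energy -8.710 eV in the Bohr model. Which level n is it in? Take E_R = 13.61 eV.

10

E_n = −E_R Z²/n² ⇒ n² = E_R Z²/(−E_n) = 13.61 × 8² / 8.710 ≈ 100.00
n = 10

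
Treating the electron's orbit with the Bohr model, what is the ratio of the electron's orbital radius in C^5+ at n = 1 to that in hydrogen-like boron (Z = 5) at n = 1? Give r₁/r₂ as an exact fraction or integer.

r ∝ Z^-1 · n^2
r₁/r₂ = (6/5)^-1 · (1/1)^2 = 5/6

5/6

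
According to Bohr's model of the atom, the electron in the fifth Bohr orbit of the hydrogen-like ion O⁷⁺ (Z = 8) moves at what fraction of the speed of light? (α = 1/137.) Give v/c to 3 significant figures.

v_n = Zαc/n, so v/c = Zα/n = 8 × 0.00730 / 5 = 0.0117

0.0117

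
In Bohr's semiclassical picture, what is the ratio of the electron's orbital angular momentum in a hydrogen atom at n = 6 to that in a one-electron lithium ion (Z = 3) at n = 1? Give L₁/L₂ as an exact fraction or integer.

L = nℏ is independent of Z.
L₁/L₂ = n₁/n₂ = 6/1 = 6

6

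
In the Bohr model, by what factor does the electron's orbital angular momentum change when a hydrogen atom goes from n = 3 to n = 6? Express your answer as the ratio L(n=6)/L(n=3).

L = nℏ depends only on n, so L ∝ n.
L(n=6)/L(n=3) = (6/3)^1 = 2

2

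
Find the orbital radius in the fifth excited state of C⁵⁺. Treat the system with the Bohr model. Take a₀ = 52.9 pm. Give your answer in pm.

317 pm

r_n = n²a₀/Z = 6² × 52.9 / 6
    = 36 × 52.9 / 6 = 317 pm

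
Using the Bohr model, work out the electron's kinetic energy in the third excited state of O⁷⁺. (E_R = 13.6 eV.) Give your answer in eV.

For a Coulomb orbit the virial theorem gives K = −E_n.
E_n = −E_R·Z²/n², so K = E_R·Z²/n² = 13.6 × 8²/4² = 54.4 eV

54.4 eV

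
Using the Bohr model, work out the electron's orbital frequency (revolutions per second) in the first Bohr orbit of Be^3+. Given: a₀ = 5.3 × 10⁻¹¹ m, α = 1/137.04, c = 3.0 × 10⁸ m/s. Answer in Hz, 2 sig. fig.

r = n²a₀/Z = 1.3 × 10⁻¹¹ m, v = Zαc/n = 8.8 × 10⁶ m/s
f = v/(2πr) = 1.1 × 10¹⁷ Hz

1.1 × 10¹⁷ Hz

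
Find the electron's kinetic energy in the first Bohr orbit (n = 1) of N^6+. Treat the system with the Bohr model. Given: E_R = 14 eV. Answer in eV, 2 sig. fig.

For a Coulomb orbit the virial theorem gives K = −E_n.
E_n = −E_R·Z²/n², so K = E_R·Z²/n² = 14 × 7²/1² = 690 eV

690 eV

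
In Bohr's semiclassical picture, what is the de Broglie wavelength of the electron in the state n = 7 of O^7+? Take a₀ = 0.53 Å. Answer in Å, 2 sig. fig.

2.9 Å

The Bohr quantisation condition is nλ = 2πr_n.
r_n = n²a₀/Z = 3.2 Å
λ = 2πr_n/n = 2π·3.2/7 = 2.9 Å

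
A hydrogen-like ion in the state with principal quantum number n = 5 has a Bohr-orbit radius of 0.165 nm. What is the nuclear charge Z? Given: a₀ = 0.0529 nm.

r_n = n²a₀/Z ⇒ Z = n²a₀/r = 5² × 0.0529 / 0.165 ≈ 8.02
Z = 8

8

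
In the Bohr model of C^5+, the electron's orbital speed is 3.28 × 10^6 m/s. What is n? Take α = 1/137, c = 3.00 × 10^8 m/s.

4

v_n = Zαc/n ⇒ n = Zαc/v = 6 × 0.00730 × 3.00 × 10^8 / 3.28 × 10^6 ≈ 4.01
n = 4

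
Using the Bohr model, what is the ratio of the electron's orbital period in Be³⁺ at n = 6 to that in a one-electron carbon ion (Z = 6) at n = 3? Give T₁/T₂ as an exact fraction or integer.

T ∝ Z^-2 · n^3
T₁/T₂ = (4/6)^-2 · (6/3)^3 = 18

18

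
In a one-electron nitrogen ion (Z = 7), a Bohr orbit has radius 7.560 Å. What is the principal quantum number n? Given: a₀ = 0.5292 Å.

10

r_n = n²a₀/Z ⇒ n² = rZ/a₀ = 7.560 × 7 / 0.5292 ≈ 100.00
n = 10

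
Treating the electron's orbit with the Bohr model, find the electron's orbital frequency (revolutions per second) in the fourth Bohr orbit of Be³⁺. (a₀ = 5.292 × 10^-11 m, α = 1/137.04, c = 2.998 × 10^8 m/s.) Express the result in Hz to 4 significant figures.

1.645 × 10^15 Hz

r = n²a₀/Z = 2.117 × 10^-10 m, v = Zαc/n = 2.188 × 10^6 m/s
f = v/(2πr) = 1.645 × 10^15 Hz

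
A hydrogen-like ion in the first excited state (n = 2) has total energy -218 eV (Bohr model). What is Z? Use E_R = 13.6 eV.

8

E_n = −E_R Z²/n² ⇒ Z² = −E_n n²/E_R = 218 × 2² / 13.6 ≈ 64.12
Z = 8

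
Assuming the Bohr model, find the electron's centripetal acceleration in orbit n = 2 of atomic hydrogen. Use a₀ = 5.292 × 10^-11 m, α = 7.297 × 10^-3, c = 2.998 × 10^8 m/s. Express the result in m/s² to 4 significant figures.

5.652 × 10^21 m/s²

r = n²a₀/Z = 2.117 × 10^-10 m, v = Zαc/n = 1.094 × 10^6 m/s
a = v²/r = (1.094 × 10^6)² / 2.117 × 10^-10 = 5.652 × 10^21 m/s²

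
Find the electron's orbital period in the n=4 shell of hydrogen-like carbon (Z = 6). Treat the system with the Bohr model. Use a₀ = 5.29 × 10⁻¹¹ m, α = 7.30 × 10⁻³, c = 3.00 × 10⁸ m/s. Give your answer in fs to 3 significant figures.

0.270 fs

r = n²a₀/Z = 4²·5.29 × 10⁻¹¹/6 = 1.41 × 10⁻¹⁰ m
v = Zαc/n = 6·0.00730·3.00 × 10⁸/4 = 3.29 × 10⁶ m/s
T = 2πr/v = 2.70 × 10⁻¹⁶ s = 0.270 fs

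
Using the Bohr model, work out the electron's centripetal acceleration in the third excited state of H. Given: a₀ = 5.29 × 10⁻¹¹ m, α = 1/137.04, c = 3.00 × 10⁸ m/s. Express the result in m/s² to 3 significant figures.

3.54 × 10²⁰ m/s²

r = n²a₀/Z = 8.46 × 10⁻¹⁰ m, v = Zαc/n = 5.47 × 10⁵ m/s
a = v²/r = (5.47 × 10⁵)² / 8.46 × 10⁻¹⁰ = 3.54 × 10²⁰ m/s²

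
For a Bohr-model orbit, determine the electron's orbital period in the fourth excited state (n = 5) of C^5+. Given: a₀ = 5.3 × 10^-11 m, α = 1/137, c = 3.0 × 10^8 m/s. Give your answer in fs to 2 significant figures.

r = n²a₀/Z = 5²·5.3 × 10^-11/6 = 2.2 × 10^-10 m
v = Zαc/n = 6·0.0073·3.0 × 10^8/5 = 2.6 × 10^6 m/s
T = 2πr/v = 5.3 × 10^-16 s = 0.53 fs

0.53 fs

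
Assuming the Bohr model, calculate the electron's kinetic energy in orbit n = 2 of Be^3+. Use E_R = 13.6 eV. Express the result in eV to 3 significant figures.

For a Coulomb orbit the virial theorem gives K = −E_n.
E_n = −E_R·Z²/n², so K = E_R·Z²/n² = 13.6 × 4²/2² = 54.4 eV

54.4 eV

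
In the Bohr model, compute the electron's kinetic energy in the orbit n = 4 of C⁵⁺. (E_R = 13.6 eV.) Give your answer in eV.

For a Coulomb orbit the virial theorem gives K = −E_n.
E_n = −E_R·Z²/n², so K = E_R·Z²/n² = 13.6 × 6²/4² = 30.6 eV

30.6 eV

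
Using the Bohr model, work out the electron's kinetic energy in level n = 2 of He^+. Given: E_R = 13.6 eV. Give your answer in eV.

13.6 eV

For a Coulomb orbit the virial theorem gives K = −E_n.
E_n = −E_R·Z²/n², so K = E_R·Z²/n² = 13.6 × 2²/2² = 13.6 eV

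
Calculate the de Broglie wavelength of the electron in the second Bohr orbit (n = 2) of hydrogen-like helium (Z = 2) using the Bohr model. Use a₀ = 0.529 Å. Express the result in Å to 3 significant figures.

3.32 Å

The Bohr quantisation condition is nλ = 2πr_n.
r_n = n²a₀/Z = 1.06 Å
λ = 2πr_n/n = 2π·1.06/2 = 3.32 Å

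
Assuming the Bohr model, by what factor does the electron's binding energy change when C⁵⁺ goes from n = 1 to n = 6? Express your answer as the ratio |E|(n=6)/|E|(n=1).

1/36

|E| ∝ Z^2 · n^-2; with Z fixed, |E| ∝ n^-2.
|E|(n=6)/|E|(n=1) = (6/1)^-2 = 1/36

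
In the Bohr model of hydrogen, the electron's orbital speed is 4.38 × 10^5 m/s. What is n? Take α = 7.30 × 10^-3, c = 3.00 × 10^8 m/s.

5

v_n = Zαc/n ⇒ n = Zαc/v = 1 × 0.00730 × 3.00 × 10^8 / 4.38 × 10^5 ≈ 5.00
n = 5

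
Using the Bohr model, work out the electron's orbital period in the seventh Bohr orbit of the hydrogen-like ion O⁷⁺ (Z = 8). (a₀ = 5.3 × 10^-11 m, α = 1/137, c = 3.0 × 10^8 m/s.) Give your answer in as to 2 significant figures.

r = n²a₀/Z = 7²·5.3 × 10^-11/8 = 3.2 × 10^-10 m
v = Zαc/n = 8·0.0073·3.0 × 10^8/7 = 2.5 × 10^6 m/s
T = 2πr/v = 8.2 × 10^-16 s = 820 as

820 as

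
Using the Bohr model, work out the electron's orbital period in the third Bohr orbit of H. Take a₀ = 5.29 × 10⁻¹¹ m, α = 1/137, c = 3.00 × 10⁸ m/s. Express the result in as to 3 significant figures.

4100 as

r = n²a₀/Z = 3²·5.29 × 10⁻¹¹/1 = 4.76 × 10⁻¹⁰ m
v = Zαc/n = 1·0.00730·3.00 × 10⁸/3 = 7.30 × 10⁵ m/s
T = 2πr/v = 4.10 × 10⁻¹⁵ s = 4100 as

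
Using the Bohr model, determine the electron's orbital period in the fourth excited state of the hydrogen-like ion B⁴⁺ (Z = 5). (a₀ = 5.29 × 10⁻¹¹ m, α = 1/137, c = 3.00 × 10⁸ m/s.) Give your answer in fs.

0.759 fs

r = n²a₀/Z = 5²·5.29 × 10⁻¹¹/5 = 2.64 × 10⁻¹⁰ m
v = Zαc/n = 5·0.00730·3.00 × 10⁸/5 = 2.19 × 10⁶ m/s
T = 2πr/v = 7.59 × 10⁻¹⁶ s = 0.759 fs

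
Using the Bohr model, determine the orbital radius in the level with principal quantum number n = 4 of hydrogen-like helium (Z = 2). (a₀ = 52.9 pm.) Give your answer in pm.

423 pm

r_n = n²a₀/Z = 4² × 52.9 / 2
    = 16 × 52.9 / 2 = 423 pm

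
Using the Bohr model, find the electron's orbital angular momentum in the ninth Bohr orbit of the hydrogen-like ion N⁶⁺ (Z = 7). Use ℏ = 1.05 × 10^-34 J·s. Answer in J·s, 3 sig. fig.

L_n = nℏ = 9 × 1.05 × 10^-34 = 9.45 × 10^-34 J·s

9.45 × 10^-34 J·s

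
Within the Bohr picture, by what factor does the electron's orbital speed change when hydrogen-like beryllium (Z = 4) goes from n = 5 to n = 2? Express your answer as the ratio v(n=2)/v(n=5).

5/2

v ∝ Z^1 · n^-1; with Z fixed, v ∝ n^-1.
v(n=2)/v(n=5) = (2/5)^-1 = 5/2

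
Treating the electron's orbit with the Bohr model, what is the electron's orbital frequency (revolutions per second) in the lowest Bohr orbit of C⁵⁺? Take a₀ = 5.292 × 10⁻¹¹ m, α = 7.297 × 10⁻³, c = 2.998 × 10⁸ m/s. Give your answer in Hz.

r = n²a₀/Z = 8.820 × 10⁻¹² m, v = Zαc/n = 1.313 × 10⁷ m/s
f = v/(2πr) = 2.369 × 10¹⁷ Hz

2.369 × 10¹⁷ Hz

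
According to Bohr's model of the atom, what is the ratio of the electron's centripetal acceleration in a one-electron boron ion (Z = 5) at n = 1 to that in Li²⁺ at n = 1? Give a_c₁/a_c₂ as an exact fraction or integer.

125/27

a_c ∝ Z^3 · n^-4
a_c₁/a_c₂ = (5/3)^3 · (1/1)^-4 = 125/27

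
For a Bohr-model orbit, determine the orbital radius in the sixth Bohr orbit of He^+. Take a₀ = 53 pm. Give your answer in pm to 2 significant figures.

r_n = n²a₀/Z = 6² × 53 / 2
    = 36 × 53 / 2 = 950 pm

950 pm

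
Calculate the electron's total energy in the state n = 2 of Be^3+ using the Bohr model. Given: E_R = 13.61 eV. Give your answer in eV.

-54.44 eV

E_n = −E_R·Z²/n² = −13.61 × 4²/2² = -54.44 eV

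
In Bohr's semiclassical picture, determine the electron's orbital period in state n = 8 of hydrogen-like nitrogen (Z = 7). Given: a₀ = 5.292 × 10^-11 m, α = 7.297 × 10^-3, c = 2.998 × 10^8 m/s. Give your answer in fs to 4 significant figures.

1.588 fs

r = n²a₀/Z = 8²·5.292 × 10^-11/7 = 4.838 × 10^-10 m
v = Zαc/n = 7·0.007297·2.998 × 10^8/8 = 1.914 × 10^6 m/s
T = 2πr/v = 1.588 × 10^-15 s = 1.588 fs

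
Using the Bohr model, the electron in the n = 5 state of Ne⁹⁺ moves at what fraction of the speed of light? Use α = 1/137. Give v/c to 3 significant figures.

v_n = Zαc/n, so v/c = Zα/n = 10 × 0.00730 / 5 = 0.0146

0.0146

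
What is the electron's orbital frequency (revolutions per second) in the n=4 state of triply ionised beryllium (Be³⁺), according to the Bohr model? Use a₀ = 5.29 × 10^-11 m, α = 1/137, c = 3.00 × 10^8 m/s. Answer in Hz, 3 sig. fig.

r = n²a₀/Z = 2.12 × 10^-10 m, v = Zαc/n = 2.19 × 10^6 m/s
f = v/(2πr) = 1.65 × 10^15 Hz

1.65 × 10^15 Hz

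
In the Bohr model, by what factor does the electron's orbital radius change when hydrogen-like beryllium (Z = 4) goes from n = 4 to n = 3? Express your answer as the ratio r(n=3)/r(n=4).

r ∝ Z^-1 · n^2; with Z fixed, r ∝ n^2.
r(n=3)/r(n=4) = (3/4)^2 = 9/16

9/16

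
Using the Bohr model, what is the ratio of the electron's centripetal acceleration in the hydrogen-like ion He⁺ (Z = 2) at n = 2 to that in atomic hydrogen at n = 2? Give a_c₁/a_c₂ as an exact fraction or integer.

8

a_c ∝ Z^3 · n^-4
a_c₁/a_c₂ = (2/1)^3 · (2/2)^-4 = 8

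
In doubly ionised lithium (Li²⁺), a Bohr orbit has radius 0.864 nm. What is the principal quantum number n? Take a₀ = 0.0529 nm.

7

r_n = n²a₀/Z ⇒ n² = rZ/a₀ = 0.864 × 3 / 0.0529 ≈ 49.00
n = 7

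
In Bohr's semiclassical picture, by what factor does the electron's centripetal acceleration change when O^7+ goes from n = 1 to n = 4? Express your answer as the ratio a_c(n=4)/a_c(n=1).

a_c ∝ Z^3 · n^-4; with Z fixed, a_c ∝ n^-4.
a_c(n=4)/a_c(n=1) = (4/1)^-4 = 1/256

1/256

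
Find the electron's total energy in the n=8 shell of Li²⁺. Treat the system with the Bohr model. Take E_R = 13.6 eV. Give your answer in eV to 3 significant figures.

E_n = −E_R·Z²/n² = −13.6 × 3²/8² = -1.91 eV

-1.91 eV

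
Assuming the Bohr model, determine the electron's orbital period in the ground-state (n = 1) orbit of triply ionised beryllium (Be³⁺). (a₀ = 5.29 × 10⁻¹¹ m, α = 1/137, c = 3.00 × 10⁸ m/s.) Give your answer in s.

r = n²a₀/Z = 1²·5.29 × 10⁻¹¹/4 = 1.32 × 10⁻¹¹ m
v = Zαc/n = 4·0.00730·3.00 × 10⁸/1 = 8.76 × 10⁶ m/s
T = 2πr/v = 9.49 × 10⁻¹⁸ s

9.49 × 10⁻¹⁸ s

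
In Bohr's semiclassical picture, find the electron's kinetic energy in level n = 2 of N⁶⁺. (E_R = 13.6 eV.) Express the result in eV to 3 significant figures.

167 eV

For a Coulomb orbit the virial theorem gives K = −E_n.
E_n = −E_R·Z²/n², so K = E_R·Z²/n² = 13.6 × 7²/2² = 167 eV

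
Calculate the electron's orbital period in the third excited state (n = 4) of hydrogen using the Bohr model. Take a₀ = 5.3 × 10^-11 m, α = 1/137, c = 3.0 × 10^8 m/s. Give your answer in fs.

r = n²a₀/Z = 4²·5.3 × 10^-11/1 = 8.5 × 10^-10 m
v = Zαc/n = 1·0.0073·3.0 × 10^8/4 = 5.5 × 10^5 m/s
T = 2πr/v = 9.7 × 10^-15 s = 9.7 fs

9.7 fs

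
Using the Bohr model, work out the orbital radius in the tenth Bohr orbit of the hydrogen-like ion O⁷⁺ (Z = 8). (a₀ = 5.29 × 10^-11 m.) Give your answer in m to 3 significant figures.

r_n = n²a₀/Z = 10² × 5.29 × 10^-11 / 8
    = 100 × 5.29 × 10^-11 / 8 = 6.61 × 10^-10 m

6.61 × 10^-10 m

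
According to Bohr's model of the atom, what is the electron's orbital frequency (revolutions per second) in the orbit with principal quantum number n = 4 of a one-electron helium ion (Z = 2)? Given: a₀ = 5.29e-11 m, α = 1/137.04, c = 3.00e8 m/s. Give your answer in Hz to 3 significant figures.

4.12e14 Hz

r = n²a₀/Z = 4.23e-10 m, v = Zαc/n = 1.09e6 m/s
f = v/(2πr) = 4.12e14 Hz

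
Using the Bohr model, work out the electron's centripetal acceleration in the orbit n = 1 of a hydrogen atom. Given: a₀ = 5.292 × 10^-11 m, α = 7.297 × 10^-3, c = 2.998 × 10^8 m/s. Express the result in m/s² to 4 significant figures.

r = n²a₀/Z = 5.292 × 10^-11 m, v = Zαc/n = 2.188 × 10^6 m/s
a = v²/r = (2.188 × 10^6)² / 5.292 × 10^-11 = 9.043 × 10^22 m/s²

9.043 × 10^22 m/s²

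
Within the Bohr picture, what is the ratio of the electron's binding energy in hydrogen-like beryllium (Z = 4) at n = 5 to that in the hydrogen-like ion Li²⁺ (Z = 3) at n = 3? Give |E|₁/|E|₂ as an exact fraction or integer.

16/25

|E| ∝ Z^2 · n^-2
|E|₁/|E|₂ = (4/3)^2 · (5/3)^-2 = 16/25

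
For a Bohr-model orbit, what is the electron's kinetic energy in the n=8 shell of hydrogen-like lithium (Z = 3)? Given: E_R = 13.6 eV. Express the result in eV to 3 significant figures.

For a Coulomb orbit the virial theorem gives K = −E_n.
E_n = −E_R·Z²/n², so K = E_R·Z²/n² = 13.6 × 3²/8² = 1.91 eV

1.91 eV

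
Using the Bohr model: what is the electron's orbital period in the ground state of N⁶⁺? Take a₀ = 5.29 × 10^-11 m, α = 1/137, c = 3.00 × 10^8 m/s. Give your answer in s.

r = n²a₀/Z = 1²·5.29 × 10^-11/7 = 7.56 × 10^-12 m
v = Zαc/n = 7·0.00730·3.00 × 10^8/1 = 1.53 × 10^7 m/s
T = 2πr/v = 3.10 × 10^-18 s

3.10 × 10^-18 s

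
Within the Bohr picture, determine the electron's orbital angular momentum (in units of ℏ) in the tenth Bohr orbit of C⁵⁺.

10

L_n = nℏ, so L/ℏ = n = 10.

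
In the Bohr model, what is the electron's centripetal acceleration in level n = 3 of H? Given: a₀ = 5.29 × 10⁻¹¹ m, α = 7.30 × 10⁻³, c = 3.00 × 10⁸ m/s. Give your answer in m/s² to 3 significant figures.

r = n²a₀/Z = 4.76 × 10⁻¹⁰ m, v = Zαc/n = 7.30 × 10⁵ m/s
a = v²/r = (7.30 × 10⁵)² / 4.76 × 10⁻¹⁰ = 1.12 × 10²¹ m/s²

1.12 × 10²¹ m/s²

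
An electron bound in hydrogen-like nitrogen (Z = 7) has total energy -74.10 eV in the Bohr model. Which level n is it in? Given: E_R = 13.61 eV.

3

E_n = −E_R Z²/n² ⇒ n² = E_R Z²/(−E_n) = 13.61 × 7² / 74.10 ≈ 9.00
n = 3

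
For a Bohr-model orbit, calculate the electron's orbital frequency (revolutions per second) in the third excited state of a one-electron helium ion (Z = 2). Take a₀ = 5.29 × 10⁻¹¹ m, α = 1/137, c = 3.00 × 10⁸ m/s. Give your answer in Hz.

r = n²a₀/Z = 4.23 × 10⁻¹⁰ m, v = Zαc/n = 1.09 × 10⁶ m/s
f = v/(2πr) = 4.12 × 10¹⁴ Hz

4.12 × 10¹⁴ Hz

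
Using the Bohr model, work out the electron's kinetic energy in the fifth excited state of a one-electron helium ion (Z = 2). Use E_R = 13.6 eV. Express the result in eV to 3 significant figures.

1.51 eV

For a Coulomb orbit the virial theorem gives K = −E_n.
E_n = −E_R·Z²/n², so K = E_R·Z²/n² = 13.6 × 2²/6² = 1.51 eV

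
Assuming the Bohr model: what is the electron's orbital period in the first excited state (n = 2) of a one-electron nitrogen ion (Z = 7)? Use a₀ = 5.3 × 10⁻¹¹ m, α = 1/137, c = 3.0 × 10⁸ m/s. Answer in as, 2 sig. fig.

25 as

r = n²a₀/Z = 2²·5.3 × 10⁻¹¹/7 = 3.0 × 10⁻¹¹ m
v = Zαc/n = 7·0.0073·3.0 × 10⁸/2 = 7.7 × 10⁶ m/s
T = 2πr/v = 2.5 × 10⁻¹⁷ s = 25 as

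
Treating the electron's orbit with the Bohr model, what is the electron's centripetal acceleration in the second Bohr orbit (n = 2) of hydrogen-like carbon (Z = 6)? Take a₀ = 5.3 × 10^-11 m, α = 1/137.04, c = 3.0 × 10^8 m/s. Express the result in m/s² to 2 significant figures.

r = n²a₀/Z = 3.5 × 10^-11 m, v = Zαc/n = 6.6 × 10^6 m/s
a = v²/r = (6.6 × 10^6)² / 3.5 × 10^-11 = 1.2 × 10^24 m/s²

1.2 × 10^24 m/s²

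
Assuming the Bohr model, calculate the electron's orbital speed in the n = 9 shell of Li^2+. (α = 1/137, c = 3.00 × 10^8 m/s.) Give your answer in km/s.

730 km/s

v_n = Zαc/n = 3 × 0.00730 × 3.00 × 10^8 / 9
    = 730 km/s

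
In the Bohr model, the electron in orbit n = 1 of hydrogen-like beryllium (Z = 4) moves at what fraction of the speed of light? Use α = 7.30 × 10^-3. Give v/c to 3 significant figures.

0.0292

v_n = Zαc/n, so v/c = Zα/n = 4 × 0.00730 / 1 = 0.0292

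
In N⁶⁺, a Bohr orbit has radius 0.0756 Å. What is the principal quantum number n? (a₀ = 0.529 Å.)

1

r_n = n²a₀/Z ⇒ n² = rZ/a₀ = 0.0756 × 7 / 0.529 ≈ 1.00
n = 1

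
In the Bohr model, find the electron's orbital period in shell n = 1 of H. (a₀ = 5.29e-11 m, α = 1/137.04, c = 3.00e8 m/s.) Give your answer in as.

152 as

r = n²a₀/Z = 1²·5.29e-11/1 = 5.29e-11 m
v = Zαc/n = 1·0.00730·3.00e8/1 = 2.19e6 m/s
T = 2πr/v = 1.52e-16 s = 152 as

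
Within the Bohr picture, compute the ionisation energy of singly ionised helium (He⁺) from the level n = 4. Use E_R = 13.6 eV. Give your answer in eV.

3.40 eV

E_n = −E_R·Z²/n² = −13.6 × 2²/4² eV = -3.40 eV
Ionisation energy = −E_n = 3.40 eV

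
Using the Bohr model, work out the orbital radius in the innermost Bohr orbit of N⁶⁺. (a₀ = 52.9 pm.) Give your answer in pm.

7.56 pm

r_n = n²a₀/Z = 1² × 52.9 / 7
    = 1 × 52.9 / 7 = 7.56 pm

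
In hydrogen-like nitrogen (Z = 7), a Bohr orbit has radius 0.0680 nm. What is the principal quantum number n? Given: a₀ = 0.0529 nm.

r_n = n²a₀/Z ⇒ n² = rZ/a₀ = 0.0680 × 7 / 0.0529 ≈ 9.00
n = 3

3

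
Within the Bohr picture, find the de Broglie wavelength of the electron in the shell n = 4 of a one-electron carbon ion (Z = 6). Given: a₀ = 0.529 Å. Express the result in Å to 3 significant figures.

2.22 Å

The Bohr quantisation condition is nλ = 2πr_n.
r_n = n²a₀/Z = 1.41 Å
λ = 2πr_n/n = 2π·1.41/4 = 2.22 Å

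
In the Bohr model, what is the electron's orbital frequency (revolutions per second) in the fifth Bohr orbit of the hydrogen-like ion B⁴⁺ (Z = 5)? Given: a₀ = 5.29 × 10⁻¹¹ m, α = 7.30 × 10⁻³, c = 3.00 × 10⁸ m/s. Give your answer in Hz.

r = n²a₀/Z = 2.64 × 10⁻¹⁰ m, v = Zαc/n = 2.19 × 10⁶ m/s
f = v/(2πr) = 1.32 × 10¹⁵ Hz

1.32 × 10¹⁵ Hz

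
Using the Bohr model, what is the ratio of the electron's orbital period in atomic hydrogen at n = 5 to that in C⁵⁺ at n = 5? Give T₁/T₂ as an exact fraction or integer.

T ∝ Z^-2 · n^3
T₁/T₂ = (1/6)^-2 · (5/5)^3 = 36

36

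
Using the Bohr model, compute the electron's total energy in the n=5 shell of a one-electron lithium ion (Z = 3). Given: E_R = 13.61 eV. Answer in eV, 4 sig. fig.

-4.900 eV

E_n = −E_R·Z²/n² = −13.61 × 3²/5² = -4.900 eV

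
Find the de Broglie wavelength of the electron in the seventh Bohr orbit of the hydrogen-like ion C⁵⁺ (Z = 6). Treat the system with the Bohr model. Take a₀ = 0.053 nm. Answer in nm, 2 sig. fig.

The Bohr quantisation condition is nλ = 2πr_n.
r_n = n²a₀/Z = 0.43 nm
λ = 2πr_n/n = 2π·0.43/7 = 0.39 nm

0.39 nm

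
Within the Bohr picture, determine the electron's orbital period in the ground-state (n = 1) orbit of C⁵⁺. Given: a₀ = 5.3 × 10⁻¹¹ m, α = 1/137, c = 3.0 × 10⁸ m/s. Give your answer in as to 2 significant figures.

r = n²a₀/Z = 1²·5.3 × 10⁻¹¹/6 = 8.8 × 10⁻¹² m
v = Zαc/n = 6·0.0073·3.0 × 10⁸/1 = 1.3 × 10⁷ m/s
T = 2πr/v = 4.2 × 10⁻¹⁸ s = 4.2 as

4.2 as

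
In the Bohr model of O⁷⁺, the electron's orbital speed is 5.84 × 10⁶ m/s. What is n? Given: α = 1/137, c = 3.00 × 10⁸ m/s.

v_n = Zαc/n ⇒ n = Zαc/v = 8 × 0.00730 × 3.00 × 10⁸ / 5.84 × 10⁶ ≈ 3.00
n = 3

3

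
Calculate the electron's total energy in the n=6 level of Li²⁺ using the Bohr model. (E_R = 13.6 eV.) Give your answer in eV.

E_n = −E_R·Z²/n² = −13.6 × 3²/6² = -3.40 eV

-3.40 eV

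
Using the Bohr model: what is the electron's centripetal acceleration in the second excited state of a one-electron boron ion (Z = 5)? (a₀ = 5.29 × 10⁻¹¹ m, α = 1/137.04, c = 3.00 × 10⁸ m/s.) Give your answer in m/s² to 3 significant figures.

r = n²a₀/Z = 9.52 × 10⁻¹¹ m, v = Zαc/n = 3.65 × 10⁶ m/s
a = v²/r = (3.65 × 10⁶)² / 9.52 × 10⁻¹¹ = 1.40 × 10²³ m/s²

1.40 × 10²³ m/s²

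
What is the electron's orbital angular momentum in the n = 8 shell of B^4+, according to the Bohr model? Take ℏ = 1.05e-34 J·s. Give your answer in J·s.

L_n = nℏ = 8 × 1.05e-34 = 8.40e-34 J·s

8.40e-34 J·s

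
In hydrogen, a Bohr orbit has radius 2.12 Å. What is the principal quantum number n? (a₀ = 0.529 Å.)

2

r_n = n²a₀/Z ⇒ n² = rZ/a₀ = 2.12 × 1 / 0.529 ≈ 4.01
n = 2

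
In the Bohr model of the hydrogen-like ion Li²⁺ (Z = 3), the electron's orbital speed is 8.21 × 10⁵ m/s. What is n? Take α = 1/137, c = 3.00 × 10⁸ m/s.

8

v_n = Zαc/n ⇒ n = Zαc/v = 3 × 0.00730 × 3.00 × 10⁸ / 8.21 × 10⁵ ≈ 8.00
n = 8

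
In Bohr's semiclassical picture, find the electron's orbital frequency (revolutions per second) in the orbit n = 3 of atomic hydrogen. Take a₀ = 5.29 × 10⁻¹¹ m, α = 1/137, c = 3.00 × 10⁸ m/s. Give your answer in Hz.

r = n²a₀/Z = 4.76 × 10⁻¹⁰ m, v = Zαc/n = 7.30 × 10⁵ m/s
f = v/(2πr) = 2.44 × 10¹⁴ Hz

2.44 × 10¹⁴ Hz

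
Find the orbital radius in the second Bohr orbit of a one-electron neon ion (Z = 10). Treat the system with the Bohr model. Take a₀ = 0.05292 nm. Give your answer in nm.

0.02117 nm

r_n = n²a₀/Z = 2² × 0.05292 / 10
    = 4 × 0.05292 / 10 = 0.02117 nm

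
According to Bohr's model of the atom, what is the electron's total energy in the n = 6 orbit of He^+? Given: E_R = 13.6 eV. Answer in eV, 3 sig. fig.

-1.51 eV

E_n = −E_R·Z²/n² = −13.6 × 2²/6² = -1.51 eV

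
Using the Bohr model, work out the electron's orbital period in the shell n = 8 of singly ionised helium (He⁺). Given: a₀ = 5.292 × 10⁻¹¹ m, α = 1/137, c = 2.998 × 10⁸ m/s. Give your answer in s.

1.945 × 10⁻¹⁴ s

r = n²a₀/Z = 8²·5.292 × 10⁻¹¹/2 = 1.693 × 10⁻⁹ m
v = Zαc/n = 2·0.007299·2.998 × 10⁸/8 = 5.471 × 10⁵ m/s
T = 2πr/v = 1.945 × 10⁻¹⁴ s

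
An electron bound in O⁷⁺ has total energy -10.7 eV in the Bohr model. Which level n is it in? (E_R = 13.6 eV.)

E_n = −E_R Z²/n² ⇒ n² = E_R Z²/(−E_n) = 13.6 × 8² / 10.7 ≈ 81.35
n = 9

9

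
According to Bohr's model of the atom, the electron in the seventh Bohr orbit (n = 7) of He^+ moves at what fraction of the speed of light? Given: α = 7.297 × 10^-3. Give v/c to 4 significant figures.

v_n = Zαc/n, so v/c = Zα/n = 2 × 0.007297 / 7 = 0.002085

0.002085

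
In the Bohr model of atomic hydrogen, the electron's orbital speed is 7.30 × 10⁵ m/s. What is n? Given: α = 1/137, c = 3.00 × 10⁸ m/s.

v_n = Zαc/n ⇒ n = Zαc/v = 1 × 0.00730 × 3.00 × 10⁸ / 7.30 × 10⁵ ≈ 3.00
n = 3

3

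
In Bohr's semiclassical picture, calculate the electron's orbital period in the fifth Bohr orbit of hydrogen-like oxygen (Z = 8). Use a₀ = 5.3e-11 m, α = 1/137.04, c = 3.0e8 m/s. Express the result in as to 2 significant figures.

r = n²a₀/Z = 5²·5.3e-11/8 = 1.7e-10 m
v = Zαc/n = 8·0.0073·3.0e8/5 = 3.5e6 m/s
T = 2πr/v = 3.0e-16 s = 300 as

300 as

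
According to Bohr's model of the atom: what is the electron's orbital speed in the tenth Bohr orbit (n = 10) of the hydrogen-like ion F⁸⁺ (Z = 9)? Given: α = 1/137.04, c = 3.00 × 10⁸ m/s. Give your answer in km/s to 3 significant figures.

1970 km/s

v_n = Zαc/n = 9 × 0.00730 × 3.00 × 10⁸ / 10
    = 1970 km/s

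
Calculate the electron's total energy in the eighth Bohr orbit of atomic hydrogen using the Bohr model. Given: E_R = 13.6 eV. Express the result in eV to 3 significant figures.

E_n = −E_R·Z²/n² = −13.6 × 1²/8² = -0.212 eV

-0.212 eV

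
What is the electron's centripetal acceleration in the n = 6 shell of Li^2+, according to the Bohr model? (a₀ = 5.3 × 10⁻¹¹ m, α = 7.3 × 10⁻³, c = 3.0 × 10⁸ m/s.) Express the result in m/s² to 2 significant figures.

1.9 × 10²¹ m/s²

r = n²a₀/Z = 6.4 × 10⁻¹⁰ m, v = Zαc/n = 1.1 × 10⁶ m/s
a = v²/r = (1.1 × 10⁶)² / 6.4 × 10⁻¹⁰ = 1.9 × 10²¹ m/s²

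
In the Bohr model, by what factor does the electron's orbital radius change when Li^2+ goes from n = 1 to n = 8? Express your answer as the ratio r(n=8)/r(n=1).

64

r ∝ Z^-1 · n^2; with Z fixed, r ∝ n^2.
r(n=8)/r(n=1) = (8/1)^2 = 64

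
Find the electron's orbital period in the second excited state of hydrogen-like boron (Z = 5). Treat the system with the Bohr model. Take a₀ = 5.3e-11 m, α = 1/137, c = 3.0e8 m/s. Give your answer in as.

160 as

r = n²a₀/Z = 3²·5.3e-11/5 = 9.5e-11 m
v = Zαc/n = 5·0.0073·3.0e8/3 = 3.6e6 m/s
T = 2πr/v = 1.6e-16 s = 160 as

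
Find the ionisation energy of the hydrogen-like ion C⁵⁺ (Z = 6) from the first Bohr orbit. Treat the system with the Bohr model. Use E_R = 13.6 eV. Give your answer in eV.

E_n = −E_R·Z²/n² = −13.6 × 6²/1² eV = -490 eV
Ionisation energy = −E_n = 490 eV

490 eV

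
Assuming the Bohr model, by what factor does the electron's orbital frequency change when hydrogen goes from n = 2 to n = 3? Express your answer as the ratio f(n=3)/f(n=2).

8/27

f ∝ Z^2 · n^-3; with Z fixed, f ∝ n^-3.
f(n=3)/f(n=2) = (3/2)^-3 = 8/27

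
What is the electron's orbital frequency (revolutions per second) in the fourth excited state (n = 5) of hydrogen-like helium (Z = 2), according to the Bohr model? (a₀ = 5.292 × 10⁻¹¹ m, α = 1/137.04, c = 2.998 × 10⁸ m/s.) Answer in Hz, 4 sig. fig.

r = n²a₀/Z = 6.615 × 10⁻¹⁰ m, v = Zαc/n = 8.751 × 10⁵ m/s
f = v/(2πr) = 2.105 × 10¹⁴ Hz

2.105 × 10¹⁴ Hz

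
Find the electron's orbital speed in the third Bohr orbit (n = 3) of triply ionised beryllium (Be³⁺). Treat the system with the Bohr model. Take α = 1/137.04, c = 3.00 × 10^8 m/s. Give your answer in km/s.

v_n = Zαc/n = 4 × 0.00730 × 3.00 × 10^8 / 3
    = 2920 km/s

2920 km/s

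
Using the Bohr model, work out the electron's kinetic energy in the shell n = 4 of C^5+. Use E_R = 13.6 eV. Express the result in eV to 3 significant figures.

For a Coulomb orbit the virial theorem gives K = −E_n.
E_n = −E_R·Z²/n², so K = E_R·Z²/n² = 13.6 × 6²/4² = 30.6 eV

30.6 eV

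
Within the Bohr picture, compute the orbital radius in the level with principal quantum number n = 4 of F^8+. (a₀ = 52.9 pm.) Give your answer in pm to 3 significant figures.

94.0 pm

r_n = n²a₀/Z = 4² × 52.9 / 9
    = 16 × 52.9 / 9 = 94.0 pm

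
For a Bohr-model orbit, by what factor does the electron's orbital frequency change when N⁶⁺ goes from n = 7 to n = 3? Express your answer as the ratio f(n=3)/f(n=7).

f ∝ Z^2 · n^-3; with Z fixed, f ∝ n^-3.
f(n=3)/f(n=7) = (3/7)^-3 = 343/27

343/27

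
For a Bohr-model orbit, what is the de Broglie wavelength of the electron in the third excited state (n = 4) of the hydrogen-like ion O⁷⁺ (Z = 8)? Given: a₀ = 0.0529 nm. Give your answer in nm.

0.166 nm

The Bohr quantisation condition is nλ = 2πr_n.
r_n = n²a₀/Z = 0.106 nm
λ = 2πr_n/n = 2π·0.106/4 = 0.166 nm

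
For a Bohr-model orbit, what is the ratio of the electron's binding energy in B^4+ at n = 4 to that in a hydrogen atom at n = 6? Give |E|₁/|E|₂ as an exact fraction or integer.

225/4

|E| ∝ Z^2 · n^-2
|E|₁/|E|₂ = (5/1)^2 · (4/6)^-2 = 225/4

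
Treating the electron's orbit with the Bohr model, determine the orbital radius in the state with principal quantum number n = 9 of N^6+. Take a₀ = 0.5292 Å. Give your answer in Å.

6.124 Å

r_n = n²a₀/Z = 9² × 0.5292 / 7
    = 81 × 0.5292 / 7 = 6.124 Å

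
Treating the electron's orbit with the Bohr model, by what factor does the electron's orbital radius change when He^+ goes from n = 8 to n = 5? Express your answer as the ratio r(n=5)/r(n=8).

25/64

r ∝ Z^-1 · n^2; with Z fixed, r ∝ n^2.
r(n=5)/r(n=8) = (5/8)^2 = 25/64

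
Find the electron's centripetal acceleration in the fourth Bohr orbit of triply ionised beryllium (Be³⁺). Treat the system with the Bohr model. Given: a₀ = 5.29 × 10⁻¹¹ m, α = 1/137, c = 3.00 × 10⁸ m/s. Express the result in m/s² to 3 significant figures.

r = n²a₀/Z = 2.12 × 10⁻¹⁰ m, v = Zαc/n = 2.19 × 10⁶ m/s
a = v²/r = (2.19 × 10⁶)² / 2.12 × 10⁻¹⁰ = 2.27 × 10²² m/s²

2.27 × 10²² m/s²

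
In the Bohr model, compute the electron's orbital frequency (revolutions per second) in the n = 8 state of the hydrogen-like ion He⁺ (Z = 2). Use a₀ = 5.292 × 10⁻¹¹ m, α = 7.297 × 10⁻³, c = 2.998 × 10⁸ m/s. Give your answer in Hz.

r = n²a₀/Z = 1.693 × 10⁻⁹ m, v = Zαc/n = 5.469 × 10⁵ m/s
f = v/(2πr) = 5.140 × 10¹³ Hz

5.140 × 10¹³ Hz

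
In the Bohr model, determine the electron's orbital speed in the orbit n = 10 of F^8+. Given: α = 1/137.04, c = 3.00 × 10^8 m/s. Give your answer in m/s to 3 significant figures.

v_n = Zαc/n = 9 × 0.00730 × 3.00 × 10^8 / 10
    = 1.97 × 10^6 m/s

1.97 × 10^6 m/s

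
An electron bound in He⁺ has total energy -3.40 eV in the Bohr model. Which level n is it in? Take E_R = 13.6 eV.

E_n = −E_R Z²/n² ⇒ n² = E_R Z²/(−E_n) = 13.6 × 2² / 3.40 ≈ 16.00
n = 4

4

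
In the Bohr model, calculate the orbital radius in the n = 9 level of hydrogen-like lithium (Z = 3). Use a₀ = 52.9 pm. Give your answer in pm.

1430 pm

r_n = n²a₀/Z = 9² × 52.9 / 3
    = 81 × 52.9 / 3 = 1430 pm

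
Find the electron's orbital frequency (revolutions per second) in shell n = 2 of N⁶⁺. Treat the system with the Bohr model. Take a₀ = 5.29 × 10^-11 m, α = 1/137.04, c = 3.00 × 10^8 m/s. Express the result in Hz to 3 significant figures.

4.03 × 10^16 Hz

r = n²a₀/Z = 3.02 × 10^-11 m, v = Zαc/n = 7.66 × 10^6 m/s
f = v/(2πr) = 4.03 × 10^16 Hz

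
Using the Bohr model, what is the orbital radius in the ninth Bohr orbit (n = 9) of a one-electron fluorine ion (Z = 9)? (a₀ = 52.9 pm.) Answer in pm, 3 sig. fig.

r_n = n²a₀/Z = 9² × 52.9 / 9
    = 81 × 52.9 / 9 = 476 pm

476 pm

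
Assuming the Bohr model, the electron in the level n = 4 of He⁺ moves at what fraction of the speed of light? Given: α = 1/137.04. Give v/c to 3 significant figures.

v_n = Zαc/n, so v/c = Zα/n = 2 × 0.00730 / 4 = 0.00365

0.00365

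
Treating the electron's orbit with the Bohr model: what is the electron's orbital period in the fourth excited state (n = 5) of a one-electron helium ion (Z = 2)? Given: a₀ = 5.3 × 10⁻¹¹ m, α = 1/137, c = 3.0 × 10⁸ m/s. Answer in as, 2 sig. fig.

4800 as

r = n²a₀/Z = 5²·5.3 × 10⁻¹¹/2 = 6.6 × 10⁻¹⁰ m
v = Zαc/n = 2·0.0073·3.0 × 10⁸/5 = 8.8 × 10⁵ m/s
T = 2πr/v = 4.8 × 10⁻¹⁵ s = 4800 as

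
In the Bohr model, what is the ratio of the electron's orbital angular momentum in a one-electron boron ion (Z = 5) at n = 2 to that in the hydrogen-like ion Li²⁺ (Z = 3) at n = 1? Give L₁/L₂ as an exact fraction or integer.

2

L = nℏ is independent of Z.
L₁/L₂ = n₁/n₂ = 2/1 = 2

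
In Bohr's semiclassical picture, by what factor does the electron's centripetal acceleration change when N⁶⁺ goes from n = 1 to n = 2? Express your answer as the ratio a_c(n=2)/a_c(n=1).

1/16

a_c ∝ Z^3 · n^-4; with Z fixed, a_c ∝ n^-4.
a_c(n=2)/a_c(n=1) = (2/1)^-4 = 1/16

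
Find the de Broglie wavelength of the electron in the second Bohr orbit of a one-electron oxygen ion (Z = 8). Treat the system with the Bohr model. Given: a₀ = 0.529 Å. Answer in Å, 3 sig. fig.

0.831 Å

The Bohr quantisation condition is nλ = 2πr_n.
r_n = n²a₀/Z = 0.265 Å
λ = 2πr_n/n = 2π·0.265/2 = 0.831 Å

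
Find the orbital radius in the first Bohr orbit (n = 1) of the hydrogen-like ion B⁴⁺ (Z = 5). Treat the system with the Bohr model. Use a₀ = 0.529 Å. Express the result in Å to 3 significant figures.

r_n = n²a₀/Z = 1² × 0.529 / 5
    = 1 × 0.529 / 5 = 0.106 Å

0.106 Å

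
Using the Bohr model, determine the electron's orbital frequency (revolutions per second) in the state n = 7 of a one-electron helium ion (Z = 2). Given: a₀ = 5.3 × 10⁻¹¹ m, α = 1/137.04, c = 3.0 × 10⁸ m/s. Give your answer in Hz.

7.7 × 10¹³ Hz

r = n²a₀/Z = 1.3 × 10⁻⁹ m, v = Zαc/n = 6.3 × 10⁵ m/s
f = v/(2πr) = 7.7 × 10¹³ Hz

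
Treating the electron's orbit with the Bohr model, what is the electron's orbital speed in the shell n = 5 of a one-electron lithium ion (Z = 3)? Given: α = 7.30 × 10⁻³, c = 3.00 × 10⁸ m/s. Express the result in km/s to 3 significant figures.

v_n = Zαc/n = 3 × 0.00730 × 3.00 × 10⁸ / 5
    = 1310 km/s

1310 km/s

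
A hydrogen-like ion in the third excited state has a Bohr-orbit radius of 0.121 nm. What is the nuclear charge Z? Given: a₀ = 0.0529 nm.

7

r_n = n²a₀/Z ⇒ Z = n²a₀/r = 4² × 0.0529 / 0.121 ≈ 7.00
Z = 7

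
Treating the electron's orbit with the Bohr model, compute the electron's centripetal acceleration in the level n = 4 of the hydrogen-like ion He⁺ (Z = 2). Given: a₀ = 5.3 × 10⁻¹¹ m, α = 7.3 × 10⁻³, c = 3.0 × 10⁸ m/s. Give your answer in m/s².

2.8 × 10²¹ m/s²

r = n²a₀/Z = 4.2 × 10⁻¹⁰ m, v = Zαc/n = 1.1 × 10⁶ m/s
a = v²/r = (1.1 × 10⁶)² / 4.2 × 10⁻¹⁰ = 2.8 × 10²¹ m/s²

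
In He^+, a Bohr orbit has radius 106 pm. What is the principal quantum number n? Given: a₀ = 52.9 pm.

2

r_n = n²a₀/Z ⇒ n² = rZ/a₀ = 106 × 2 / 52.9 ≈ 4.01
n = 2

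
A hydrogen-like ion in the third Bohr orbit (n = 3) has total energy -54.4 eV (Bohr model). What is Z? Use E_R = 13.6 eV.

E_n = −E_R Z²/n² ⇒ Z² = −E_n n²/E_R = 54.4 × 3² / 13.6 ≈ 36.00
Z = 6

6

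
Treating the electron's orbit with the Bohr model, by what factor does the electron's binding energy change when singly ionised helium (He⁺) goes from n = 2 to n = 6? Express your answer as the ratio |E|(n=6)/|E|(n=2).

1/9

|E| ∝ Z^2 · n^-2; with Z fixed, |E| ∝ n^-2.
|E|(n=6)/|E|(n=2) = (6/2)^-2 = 1/9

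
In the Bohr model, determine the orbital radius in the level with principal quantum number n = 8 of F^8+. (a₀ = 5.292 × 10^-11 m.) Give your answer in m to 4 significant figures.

r_n = n²a₀/Z = 8² × 5.292 × 10^-11 / 9
    = 64 × 5.292 × 10^-11 / 9 = 3.763 × 10^-10 m

3.763 × 10^-10 m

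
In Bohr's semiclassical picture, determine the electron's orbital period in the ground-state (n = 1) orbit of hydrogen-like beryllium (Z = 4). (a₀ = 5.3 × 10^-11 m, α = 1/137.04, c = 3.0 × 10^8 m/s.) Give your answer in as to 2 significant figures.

r = n²a₀/Z = 1²·5.3 × 10^-11/4 = 1.3 × 10^-11 m
v = Zαc/n = 4·0.0073·3.0 × 10^8/1 = 8.8 × 10^6 m/s
T = 2πr/v = 9.5 × 10^-18 s = 9.5 as

9.5 as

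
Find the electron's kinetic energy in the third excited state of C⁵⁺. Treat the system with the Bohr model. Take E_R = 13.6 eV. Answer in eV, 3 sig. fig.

30.6 eV

For a Coulomb orbit the virial theorem gives K = −E_n.
E_n = −E_R·Z²/n², so K = E_R·Z²/n² = 13.6 × 6²/4² = 30.6 eV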